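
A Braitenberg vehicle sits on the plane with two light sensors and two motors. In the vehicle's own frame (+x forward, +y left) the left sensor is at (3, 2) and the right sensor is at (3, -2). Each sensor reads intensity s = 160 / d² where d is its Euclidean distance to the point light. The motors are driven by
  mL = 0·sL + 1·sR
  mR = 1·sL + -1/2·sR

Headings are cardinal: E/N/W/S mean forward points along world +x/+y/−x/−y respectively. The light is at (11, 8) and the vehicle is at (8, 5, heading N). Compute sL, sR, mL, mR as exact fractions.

32/5 160 160 -368/5

left sensor world pos  = (6, 8); dL² = 25
right sensor world pos = (10, 8); dR² = 1
sL = 160/25 = 32/5
sR = 160/1 = 160
mL = 0·sL + 1·sR = 160
mR = 1·sL + -1/2·sR = -368/5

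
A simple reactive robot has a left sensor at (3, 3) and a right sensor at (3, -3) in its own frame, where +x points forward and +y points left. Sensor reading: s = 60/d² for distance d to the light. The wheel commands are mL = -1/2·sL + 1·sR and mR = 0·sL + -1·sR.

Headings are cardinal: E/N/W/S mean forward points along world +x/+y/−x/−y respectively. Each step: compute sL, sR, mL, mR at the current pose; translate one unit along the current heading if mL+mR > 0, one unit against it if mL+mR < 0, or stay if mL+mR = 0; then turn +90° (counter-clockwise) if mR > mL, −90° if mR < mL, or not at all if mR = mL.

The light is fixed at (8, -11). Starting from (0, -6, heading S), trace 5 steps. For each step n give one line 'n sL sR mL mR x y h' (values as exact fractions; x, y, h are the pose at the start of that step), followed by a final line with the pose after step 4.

n=0: pose=(0,-6,S); sL=60/29, sR=12/25; mL=-402/725, mR=-12/25; mL+mR=-30/29 → advance -1; mR−mL=54/725 → turn +1·90°
n=1: pose=(0,-5,E); sL=30/53, sR=30/17; mL=1335/901, mR=-30/17; mL+mR=-15/53 → advance -1; mR−mL=-2925/901 → turn -1·90°
n=2: pose=(-1,-5,S); sL=4/3, sR=20/51; mL=-14/51, mR=-20/51; mL+mR=-2/3 → advance -1; mR−mL=-2/17 → turn -1·90°
n=3: pose=(-1,-4,W); sL=3/8, sR=15/61; mL=57/976, mR=-15/61; mL+mR=-3/16 → advance -1; mR−mL=-297/976 → turn -1·90°
n=4: pose=(0,-4,N); sL=60/221, sR=12/25; mL=1902/5525, mR=-12/25; mL+mR=-30/221 → advance -1; mR−mL=-4554/5525 → turn -1·90°

0 60/29 12/25 -402/725 -12/25 0 -6 S
1 30/53 30/17 1335/901 -30/17 0 -5 E
2 4/3 20/51 -14/51 -20/51 -1 -5 S
3 3/8 15/61 57/976 -15/61 -1 -4 W
4 60/221 12/25 1902/5525 -12/25 0 -4 N
final 0 -5 E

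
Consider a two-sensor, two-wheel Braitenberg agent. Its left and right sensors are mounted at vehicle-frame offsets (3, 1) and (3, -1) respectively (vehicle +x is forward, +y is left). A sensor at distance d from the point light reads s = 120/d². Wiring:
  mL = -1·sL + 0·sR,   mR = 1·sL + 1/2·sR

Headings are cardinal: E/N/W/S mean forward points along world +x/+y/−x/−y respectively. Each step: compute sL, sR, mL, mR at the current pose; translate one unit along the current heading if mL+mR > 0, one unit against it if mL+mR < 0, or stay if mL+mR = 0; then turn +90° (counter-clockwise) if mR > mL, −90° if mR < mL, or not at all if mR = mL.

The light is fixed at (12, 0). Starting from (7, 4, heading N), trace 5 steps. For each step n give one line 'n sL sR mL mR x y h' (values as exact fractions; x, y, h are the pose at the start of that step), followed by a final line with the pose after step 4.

0 24/17 24/13 -24/17 516/221 7 4 N
1 3/2 6/5 -3/2 21/10 7 5 W
2 120/29 120/53 -120/29 8100/1537 6 5 S
3 60/17 20/3 -60/17 350/51 6 4 E
4 24/17 24/13 -24/17 516/221 7 4 N
final 7 5 W

n=0: pose=(7,4,N); sL=24/17, sR=24/13; mL=-24/17, mR=516/221; mL+mR=12/13 → advance +1; mR−mL=828/221 → turn +1·90°
n=1: pose=(7,5,W); sL=3/2, sR=6/5; mL=-3/2, mR=21/10; mL+mR=3/5 → advance +1; mR−mL=18/5 → turn +1·90°
n=2: pose=(6,5,S); sL=120/29, sR=120/53; mL=-120/29, mR=8100/1537; mL+mR=60/53 → advance +1; mR−mL=14460/1537 → turn +1·90°
n=3: pose=(6,4,E); sL=60/17, sR=20/3; mL=-60/17, mR=350/51; mL+mR=10/3 → advance +1; mR−mL=530/51 → turn +1·90°
n=4: pose=(7,4,N); sL=24/17, sR=24/13; mL=-24/17, mR=516/221; mL+mR=12/13 → advance +1; mR−mL=828/221 → turn +1·90°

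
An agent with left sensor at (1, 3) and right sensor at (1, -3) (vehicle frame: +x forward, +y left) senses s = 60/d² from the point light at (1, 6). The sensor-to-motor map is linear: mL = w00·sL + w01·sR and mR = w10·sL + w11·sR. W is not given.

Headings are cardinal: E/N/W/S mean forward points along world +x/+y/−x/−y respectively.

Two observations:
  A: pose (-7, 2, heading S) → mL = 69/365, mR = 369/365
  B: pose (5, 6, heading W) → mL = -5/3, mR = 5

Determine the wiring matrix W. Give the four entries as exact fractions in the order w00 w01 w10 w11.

1/2 -1 1/2 1

obs A: pose=(-7,2,S) → sL=6/5, sR=30/73, mL=69/365, mR=369/365
obs B: pose=(5,6,W) → sL=10/3, sR=10/3, mL=-5/3, mR=5
sensor matrix S = [[6/5, 30/73], [10/3, 10/3]]; det S = 192/73
solve [mL_A; mL_B] = S·[w00; w01] and [mR_A; mR_B] = S·[w10; w11]:
  w00 = 1/2, w01 = -1, w10 = 1/2, w11 = 1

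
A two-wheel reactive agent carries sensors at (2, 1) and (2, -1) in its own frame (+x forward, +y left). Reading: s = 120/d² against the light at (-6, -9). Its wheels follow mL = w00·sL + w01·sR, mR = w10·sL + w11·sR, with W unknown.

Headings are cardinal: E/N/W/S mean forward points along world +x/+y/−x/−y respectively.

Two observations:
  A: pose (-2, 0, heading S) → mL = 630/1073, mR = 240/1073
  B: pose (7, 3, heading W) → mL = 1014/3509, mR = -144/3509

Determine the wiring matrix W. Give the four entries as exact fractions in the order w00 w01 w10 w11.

obs A: pose=(-2,0,S) → sL=60/37, sR=60/29, mL=630/1073, mR=240/1073
obs B: pose=(7,3,W) → sL=60/121, sR=12/29, mL=1014/3509, mR=-144/3509
sensor matrix S = [[60/37, 60/29], [60/121, 12/29]]; det S = -46080/129833
solve [mL_A; mL_B] = S·[w00; w01] and [mR_A; mR_B] = S·[w10; w11]:
  w00 = 1, w01 = -1/2, w10 = -1/2, w11 = 1/2

1 -1/2 -1/2 1/2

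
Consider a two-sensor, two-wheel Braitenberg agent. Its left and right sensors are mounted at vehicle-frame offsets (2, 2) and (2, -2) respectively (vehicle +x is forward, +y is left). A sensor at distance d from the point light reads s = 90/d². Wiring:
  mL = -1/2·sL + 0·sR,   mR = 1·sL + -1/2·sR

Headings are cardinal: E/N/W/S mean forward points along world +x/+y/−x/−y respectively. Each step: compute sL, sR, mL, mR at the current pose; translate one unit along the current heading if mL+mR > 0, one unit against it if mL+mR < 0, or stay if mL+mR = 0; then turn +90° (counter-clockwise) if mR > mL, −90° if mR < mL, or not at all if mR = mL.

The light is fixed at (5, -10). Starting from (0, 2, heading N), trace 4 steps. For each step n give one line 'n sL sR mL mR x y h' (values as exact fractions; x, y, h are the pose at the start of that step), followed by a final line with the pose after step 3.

n=0: pose=(0,2,N); sL=18/49, sR=18/41; mL=-9/49, mR=297/2009; mL+mR=-72/2009 → advance -1; mR−mL=666/2009 → turn +1·90°
n=1: pose=(0,1,W); sL=9/13, sR=45/109; mL=-9/26, mR=1377/2834; mL+mR=198/1417 → advance +1; mR−mL=1179/1417 → turn +1·90°
n=2: pose=(-1,1,S); sL=90/97, sR=18/29; mL=-45/97, mR=1737/2813; mL+mR=432/2813 → advance +1; mR−mL=3042/2813 → turn +1·90°
n=3: pose=(-1,0,E); sL=9/16, sR=9/8; mL=-9/32, mR=0; mL+mR=-9/32 → advance -1; mR−mL=9/32 → turn +1·90°

0 18/49 18/41 -9/49 297/2009 0 2 N
1 9/13 45/109 -9/26 1377/2834 0 1 W
2 90/97 18/29 -45/97 1737/2813 -1 1 S
3 9/16 9/8 -9/32 0 -1 0 E
final -2 0 N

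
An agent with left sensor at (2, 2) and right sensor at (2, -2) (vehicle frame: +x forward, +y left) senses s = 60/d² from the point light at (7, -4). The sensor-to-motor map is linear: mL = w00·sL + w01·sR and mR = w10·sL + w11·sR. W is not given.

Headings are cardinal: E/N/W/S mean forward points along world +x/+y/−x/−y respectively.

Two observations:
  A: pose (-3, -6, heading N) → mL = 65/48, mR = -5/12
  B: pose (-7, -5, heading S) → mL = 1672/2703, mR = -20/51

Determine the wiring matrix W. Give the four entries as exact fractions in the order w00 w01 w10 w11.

obs A: pose=(-3,-6,N) → sL=5/12, sR=15/16, mL=65/48, mR=-5/12
obs B: pose=(-7,-5,S) → sL=20/51, sR=12/53, mL=1672/2703, mR=-20/51
sensor matrix S = [[5/12, 15/16], [20/51, 12/53]]; det S = -985/3604
solve [mL_A; mL_B] = S·[w00; w01] and [mR_A; mR_B] = S·[w10; w11]:
  w00 = 1, w01 = 1, w10 = -1, w11 = 0

1 1 -1 0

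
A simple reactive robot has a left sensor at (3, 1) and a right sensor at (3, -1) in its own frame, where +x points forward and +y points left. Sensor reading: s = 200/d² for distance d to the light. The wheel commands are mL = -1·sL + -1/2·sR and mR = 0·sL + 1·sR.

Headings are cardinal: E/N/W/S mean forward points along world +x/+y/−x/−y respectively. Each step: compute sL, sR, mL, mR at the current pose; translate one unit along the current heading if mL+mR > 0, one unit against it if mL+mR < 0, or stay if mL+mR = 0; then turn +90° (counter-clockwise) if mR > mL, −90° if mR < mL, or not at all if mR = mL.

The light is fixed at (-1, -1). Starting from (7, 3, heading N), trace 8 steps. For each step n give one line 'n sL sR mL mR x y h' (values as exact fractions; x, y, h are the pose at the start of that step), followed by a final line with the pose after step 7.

0 100/49 20/13 -1790/637 20/13 7 3 N
1 200/29 200/41 -11100/1189 200/41 7 2 W
2 2 25/8 -57/16 25/8 8 2 S
3 200/169 200/153 -47500/25857 200/153 8 3 E
4 100/49 20/13 -1790/637 20/13 7 3 N
5 200/29 200/41 -11100/1189 200/41 7 2 W
6 2 25/8 -57/16 25/8 8 2 S
7 200/169 200/153 -47500/25857 200/153 8 3 E
final 7 3 N

n=0: pose=(7,3,N); sL=100/49, sR=20/13; mL=-1790/637, mR=20/13; mL+mR=-810/637 → advance -1; mR−mL=2770/637 → turn +1·90°
n=1: pose=(7,2,W); sL=200/29, sR=200/41; mL=-11100/1189, mR=200/41; mL+mR=-5300/1189 → advance -1; mR−mL=16900/1189 → turn +1·90°
n=2: pose=(8,2,S); sL=2, sR=25/8; mL=-57/16, mR=25/8; mL+mR=-7/16 → advance -1; mR−mL=107/16 → turn +1·90°
n=3: pose=(8,3,E); sL=200/169, sR=200/153; mL=-47500/25857, mR=200/153; mL+mR=-13700/25857 → advance -1; mR−mL=27100/8619 → turn +1·90°
n=4: pose=(7,3,N); sL=100/49, sR=20/13; mL=-1790/637, mR=20/13; mL+mR=-810/637 → advance -1; mR−mL=2770/637 → turn +1·90°
n=5: pose=(7,2,W); sL=200/29, sR=200/41; mL=-11100/1189, mR=200/41; mL+mR=-5300/1189 → advance -1; mR−mL=16900/1189 → turn +1·90°
n=6: pose=(8,2,S); sL=2, sR=25/8; mL=-57/16, mR=25/8; mL+mR=-7/16 → advance -1; mR−mL=107/16 → turn +1·90°
n=7: pose=(8,3,E); sL=200/169, sR=200/153; mL=-47500/25857, mR=200/153; mL+mR=-13700/25857 → advance -1; mR−mL=27100/8619 → turn +1·90°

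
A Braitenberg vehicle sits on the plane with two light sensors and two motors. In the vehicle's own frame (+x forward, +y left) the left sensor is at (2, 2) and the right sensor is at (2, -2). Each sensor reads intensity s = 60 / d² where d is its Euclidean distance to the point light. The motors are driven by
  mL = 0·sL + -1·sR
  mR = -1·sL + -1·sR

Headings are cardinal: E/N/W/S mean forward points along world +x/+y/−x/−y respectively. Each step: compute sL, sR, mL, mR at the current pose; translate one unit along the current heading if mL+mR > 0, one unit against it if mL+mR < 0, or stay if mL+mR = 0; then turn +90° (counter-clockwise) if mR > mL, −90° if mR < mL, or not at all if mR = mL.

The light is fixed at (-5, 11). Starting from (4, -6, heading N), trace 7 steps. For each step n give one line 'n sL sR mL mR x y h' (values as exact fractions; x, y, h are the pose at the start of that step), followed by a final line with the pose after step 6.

0 30/137 30/173 -30/173 -9300/23701 4 -6 N
1 60/377 60/521 -60/521 -53880/196417 4 -7 E
2 3/25 15/109 -15/109 -702/2725 3 -7 S
3 60/397 20/87 -20/87 -13160/34539 3 -6 W
4 30/137 30/173 -30/173 -9300/23701 4 -6 N
5 60/377 60/521 -60/521 -53880/196417 4 -7 E
6 3/25 15/109 -15/109 -702/2725 3 -7 S
final 3 -6 W

n=0: pose=(4,-6,N); sL=30/137, sR=30/173; mL=-30/173, mR=-9300/23701; mL+mR=-13410/23701 → advance -1; mR−mL=-30/137 → turn -1·90°
n=1: pose=(4,-7,E); sL=60/377, sR=60/521; mL=-60/521, mR=-53880/196417; mL+mR=-76500/196417 → advance -1; mR−mL=-60/377 → turn -1·90°
n=2: pose=(3,-7,S); sL=3/25, sR=15/109; mL=-15/109, mR=-702/2725; mL+mR=-1077/2725 → advance -1; mR−mL=-3/25 → turn -1·90°
n=3: pose=(3,-6,W); sL=60/397, sR=20/87; mL=-20/87, mR=-13160/34539; mL+mR=-21100/34539 → advance -1; mR−mL=-60/397 → turn -1·90°
n=4: pose=(4,-6,N); sL=30/137, sR=30/173; mL=-30/173, mR=-9300/23701; mL+mR=-13410/23701 → advance -1; mR−mL=-30/137 → turn -1·90°
n=5: pose=(4,-7,E); sL=60/377, sR=60/521; mL=-60/521, mR=-53880/196417; mL+mR=-76500/196417 → advance -1; mR−mL=-60/377 → turn -1·90°
n=6: pose=(3,-7,S); sL=3/25, sR=15/109; mL=-15/109, mR=-702/2725; mL+mR=-1077/2725 → advance -1; mR−mL=-3/25 → turn -1·90°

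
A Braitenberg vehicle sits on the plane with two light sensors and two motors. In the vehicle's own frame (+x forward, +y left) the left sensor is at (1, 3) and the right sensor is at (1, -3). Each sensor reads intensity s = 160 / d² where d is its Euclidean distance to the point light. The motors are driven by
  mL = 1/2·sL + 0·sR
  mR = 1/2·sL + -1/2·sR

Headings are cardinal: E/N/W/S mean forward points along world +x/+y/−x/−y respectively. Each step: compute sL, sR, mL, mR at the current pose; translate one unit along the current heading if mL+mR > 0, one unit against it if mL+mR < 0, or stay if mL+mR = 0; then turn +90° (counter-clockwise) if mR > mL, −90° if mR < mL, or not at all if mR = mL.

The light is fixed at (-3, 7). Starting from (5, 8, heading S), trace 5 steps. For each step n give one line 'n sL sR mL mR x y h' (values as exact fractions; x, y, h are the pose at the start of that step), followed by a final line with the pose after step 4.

n=0: pose=(5,8,S); sL=160/121, sR=32/5; mL=80/121, mR=-1536/605; mL+mR=-1136/605 → advance -1; mR−mL=-16/5 → turn -1·90°
n=1: pose=(5,9,W); sL=16/5, sR=80/37; mL=8/5, mR=96/185; mL+mR=392/185 → advance +1; mR−mL=-40/37 → turn -1·90°
n=2: pose=(4,9,N); sL=32/5, sR=160/109; mL=16/5, mR=1344/545; mL+mR=3088/545 → advance +1; mR−mL=-80/109 → turn -1·90°
n=3: pose=(4,10,E); sL=8/5, sR=5/2; mL=4/5, mR=-9/20; mL+mR=7/20 → advance +1; mR−mL=-5/4 → turn -1·90°
n=4: pose=(5,10,S); sL=32/25, sR=160/29; mL=16/25, mR=-1536/725; mL+mR=-1072/725 → advance -1; mR−mL=-80/29 → turn -1·90°

0 160/121 32/5 80/121 -1536/605 5 8 S
1 16/5 80/37 8/5 96/185 5 9 W
2 32/5 160/109 16/5 1344/545 4 9 N
3 8/5 5/2 4/5 -9/20 4 10 E
4 32/25 160/29 16/25 -1536/725 5 10 S
final 5 11 W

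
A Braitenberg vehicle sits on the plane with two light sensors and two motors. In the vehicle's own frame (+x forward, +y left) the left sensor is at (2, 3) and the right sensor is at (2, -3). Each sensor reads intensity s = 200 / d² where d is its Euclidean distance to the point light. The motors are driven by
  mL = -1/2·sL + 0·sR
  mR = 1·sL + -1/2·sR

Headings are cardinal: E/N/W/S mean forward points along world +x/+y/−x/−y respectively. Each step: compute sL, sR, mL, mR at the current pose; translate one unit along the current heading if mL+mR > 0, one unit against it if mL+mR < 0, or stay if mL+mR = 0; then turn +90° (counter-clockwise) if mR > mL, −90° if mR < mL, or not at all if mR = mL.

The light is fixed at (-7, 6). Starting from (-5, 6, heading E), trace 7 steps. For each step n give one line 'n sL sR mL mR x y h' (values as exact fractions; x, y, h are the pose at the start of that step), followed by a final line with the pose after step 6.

0 8 8 -4 4 -5 6 E
1 40 200/29 -20 1060/29 -5 6 N
2 50 25/2 -25 175/4 -5 7 W
3 200/17 40 -100/17 -140/17 -6 7 S
4 100 100/13 -50 1250/13 -6 8 W
5 200/9 200/9 -100/9 100/9 -7 8 S
6 200/29 40 -100/29 -380/29 -7 8 E
final -8 8 S

n=0: pose=(-5,6,E); sL=8, sR=8; mL=-4, mR=4; mL+mR=0 → advance +0; mR−mL=8 → turn +1·90°
n=1: pose=(-5,6,N); sL=40, sR=200/29; mL=-20, mR=1060/29; mL+mR=480/29 → advance +1; mR−mL=1640/29 → turn +1·90°
n=2: pose=(-5,7,W); sL=50, sR=25/2; mL=-25, mR=175/4; mL+mR=75/4 → advance +1; mR−mL=275/4 → turn +1·90°
n=3: pose=(-6,7,S); sL=200/17, sR=40; mL=-100/17, mR=-140/17; mL+mR=-240/17 → advance -1; mR−mL=-40/17 → turn -1·90°
n=4: pose=(-6,8,W); sL=100, sR=100/13; mL=-50, mR=1250/13; mL+mR=600/13 → advance +1; mR−mL=1900/13 → turn +1·90°
n=5: pose=(-7,8,S); sL=200/9, sR=200/9; mL=-100/9, mR=100/9; mL+mR=0 → advance +0; mR−mL=200/9 → turn +1·90°
n=6: pose=(-7,8,E); sL=200/29, sR=40; mL=-100/29, mR=-380/29; mL+mR=-480/29 → advance -1; mR−mL=-280/29 → turn -1·90°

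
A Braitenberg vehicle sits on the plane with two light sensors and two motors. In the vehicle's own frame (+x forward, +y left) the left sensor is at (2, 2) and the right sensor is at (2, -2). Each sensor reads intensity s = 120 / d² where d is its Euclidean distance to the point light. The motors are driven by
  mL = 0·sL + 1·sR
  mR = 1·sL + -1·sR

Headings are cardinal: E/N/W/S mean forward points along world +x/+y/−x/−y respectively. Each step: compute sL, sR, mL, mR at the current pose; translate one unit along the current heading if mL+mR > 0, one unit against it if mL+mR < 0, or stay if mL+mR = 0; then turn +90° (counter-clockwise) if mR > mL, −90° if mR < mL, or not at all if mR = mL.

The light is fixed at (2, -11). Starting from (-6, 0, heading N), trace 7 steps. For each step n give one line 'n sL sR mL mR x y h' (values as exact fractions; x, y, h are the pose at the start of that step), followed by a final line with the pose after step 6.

0 120/269 24/41 24/41 -1536/11029 -6 0 N
1 15/29 15/17 15/17 -180/493 -6 1 E
2 24/25 120/181 120/181 1344/4525 -5 1 S
3 20/27 12/25 12/25 176/675 -5 0 W
4 120/269 24/41 24/41 -1536/11029 -6 0 N
5 15/29 15/17 15/17 -180/493 -6 1 E
6 24/25 120/181 120/181 1344/4525 -5 1 S
final -5 0 W

n=0: pose=(-6,0,N); sL=120/269, sR=24/41; mL=24/41, mR=-1536/11029; mL+mR=120/269 → advance +1; mR−mL=-7992/11029 → turn -1·90°
n=1: pose=(-6,1,E); sL=15/29, sR=15/17; mL=15/17, mR=-180/493; mL+mR=15/29 → advance +1; mR−mL=-615/493 → turn -1·90°
n=2: pose=(-5,1,S); sL=24/25, sR=120/181; mL=120/181, mR=1344/4525; mL+mR=24/25 → advance +1; mR−mL=-1656/4525 → turn -1·90°
n=3: pose=(-5,0,W); sL=20/27, sR=12/25; mL=12/25, mR=176/675; mL+mR=20/27 → advance +1; mR−mL=-148/675 → turn -1·90°
n=4: pose=(-6,0,N); sL=120/269, sR=24/41; mL=24/41, mR=-1536/11029; mL+mR=120/269 → advance +1; mR−mL=-7992/11029 → turn -1·90°
n=5: pose=(-6,1,E); sL=15/29, sR=15/17; mL=15/17, mR=-180/493; mL+mR=15/29 → advance +1; mR−mL=-615/493 → turn -1·90°
n=6: pose=(-5,1,S); sL=24/25, sR=120/181; mL=120/181, mR=1344/4525; mL+mR=24/25 → advance +1; mR−mL=-1656/4525 → turn -1·90°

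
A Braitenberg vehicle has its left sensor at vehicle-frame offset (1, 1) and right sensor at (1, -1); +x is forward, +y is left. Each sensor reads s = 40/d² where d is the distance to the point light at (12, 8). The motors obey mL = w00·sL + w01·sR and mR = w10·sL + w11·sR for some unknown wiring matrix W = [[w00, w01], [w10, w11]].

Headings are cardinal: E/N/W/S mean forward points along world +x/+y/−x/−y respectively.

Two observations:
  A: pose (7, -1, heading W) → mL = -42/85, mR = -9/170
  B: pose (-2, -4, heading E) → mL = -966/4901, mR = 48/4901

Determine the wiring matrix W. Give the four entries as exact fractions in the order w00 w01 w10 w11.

-1 -1/2 1/2 -1/2

obs A: pose=(7,-1,W) → sL=5/17, sR=2/5, mL=-42/85, mR=-9/170
obs B: pose=(-2,-4,E) → sL=4/29, sR=20/169, mL=-966/4901, mR=48/4901
sensor matrix S = [[5/17, 2/5], [4/29, 20/169]]; det S = -8484/416585
solve [mL_A; mL_B] = S·[w00; w01] and [mR_A; mR_B] = S·[w10; w11]:
  w00 = -1, w01 = -1/2, w10 = 1/2, w11 = -1/2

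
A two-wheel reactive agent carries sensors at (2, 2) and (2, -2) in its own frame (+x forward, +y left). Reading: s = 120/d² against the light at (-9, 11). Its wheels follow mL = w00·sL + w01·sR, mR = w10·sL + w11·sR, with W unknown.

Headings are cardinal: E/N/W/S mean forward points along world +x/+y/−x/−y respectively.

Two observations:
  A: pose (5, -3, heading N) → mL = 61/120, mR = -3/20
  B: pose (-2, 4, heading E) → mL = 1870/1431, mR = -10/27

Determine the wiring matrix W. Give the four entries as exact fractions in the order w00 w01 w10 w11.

obs A: pose=(5,-3,N) → sL=5/12, sR=3/10, mL=61/120, mR=-3/20
obs B: pose=(-2,4,E) → sL=60/53, sR=20/27, mL=1870/1431, mR=-10/27
sensor matrix S = [[5/12, 3/10], [60/53, 20/27]]; det S = -133/4293
solve [mL_A; mL_B] = S·[w00; w01] and [mR_A; mR_B] = S·[w10; w11]:
  w00 = 1/2, w01 = 1, w10 = 0, w11 = -1/2

1/2 1 0 -1/2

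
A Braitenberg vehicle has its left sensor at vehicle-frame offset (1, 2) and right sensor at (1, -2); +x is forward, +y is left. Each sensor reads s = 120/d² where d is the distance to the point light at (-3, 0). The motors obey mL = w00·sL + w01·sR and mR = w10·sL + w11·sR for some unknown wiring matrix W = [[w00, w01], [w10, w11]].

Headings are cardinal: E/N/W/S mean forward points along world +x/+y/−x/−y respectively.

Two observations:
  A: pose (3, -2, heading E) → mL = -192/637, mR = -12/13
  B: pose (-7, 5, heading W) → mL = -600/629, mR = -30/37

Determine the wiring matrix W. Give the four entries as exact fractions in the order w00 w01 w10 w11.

obs A: pose=(3,-2,E) → sL=120/49, sR=24/13, mL=-192/637, mR=-12/13
obs B: pose=(-7,5,W) → sL=60/17, sR=60/37, mL=-600/629, mR=-30/37
sensor matrix S = [[120/49, 24/13], [60/17, 60/37]]; det S = -1019520/400673
solve [mL_A; mL_B] = S·[w00; w01] and [mR_A; mR_B] = S·[w10; w11]:
  w00 = -1/2, w01 = 1/2, w10 = 0, w11 = -1/2

-1/2 1/2 0 -1/2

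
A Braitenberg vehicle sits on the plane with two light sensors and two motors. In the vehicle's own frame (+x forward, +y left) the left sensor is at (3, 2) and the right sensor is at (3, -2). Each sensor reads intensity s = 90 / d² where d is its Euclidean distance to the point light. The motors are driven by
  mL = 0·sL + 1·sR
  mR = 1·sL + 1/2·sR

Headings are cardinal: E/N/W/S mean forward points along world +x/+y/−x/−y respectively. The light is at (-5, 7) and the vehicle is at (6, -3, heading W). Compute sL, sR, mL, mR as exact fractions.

45/104 45/64 45/64 1305/1664

left sensor world pos  = (3, -5); dL² = 208
right sensor world pos = (3, -1); dR² = 128
sL = 90/208 = 45/104
sR = 90/128 = 45/64
mL = 0·sL + 1·sR = 45/64
mR = 1·sL + 1/2·sR = 1305/1664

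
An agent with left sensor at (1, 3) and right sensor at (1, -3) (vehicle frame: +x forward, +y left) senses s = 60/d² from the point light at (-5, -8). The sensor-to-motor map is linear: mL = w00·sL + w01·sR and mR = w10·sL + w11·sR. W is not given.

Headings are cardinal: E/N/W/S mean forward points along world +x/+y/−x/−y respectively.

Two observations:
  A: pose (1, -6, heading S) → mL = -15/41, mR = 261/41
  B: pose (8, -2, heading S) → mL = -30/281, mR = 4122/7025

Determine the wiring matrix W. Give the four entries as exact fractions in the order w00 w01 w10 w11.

obs A: pose=(1,-6,S) → sL=30/41, sR=6, mL=-15/41, mR=261/41
obs B: pose=(8,-2,S) → sL=60/281, sR=12/25, mL=-30/281, mR=4122/7025
sensor matrix S = [[30/41, 6], [60/281, 12/25]]; det S = -53568/57605
solve [mL_A; mL_B] = S·[w00; w01] and [mR_A; mR_B] = S·[w10; w11]:
  w00 = -1/2, w01 = 0, w10 = 1/2, w11 = 1

-1/2 0 1/2 1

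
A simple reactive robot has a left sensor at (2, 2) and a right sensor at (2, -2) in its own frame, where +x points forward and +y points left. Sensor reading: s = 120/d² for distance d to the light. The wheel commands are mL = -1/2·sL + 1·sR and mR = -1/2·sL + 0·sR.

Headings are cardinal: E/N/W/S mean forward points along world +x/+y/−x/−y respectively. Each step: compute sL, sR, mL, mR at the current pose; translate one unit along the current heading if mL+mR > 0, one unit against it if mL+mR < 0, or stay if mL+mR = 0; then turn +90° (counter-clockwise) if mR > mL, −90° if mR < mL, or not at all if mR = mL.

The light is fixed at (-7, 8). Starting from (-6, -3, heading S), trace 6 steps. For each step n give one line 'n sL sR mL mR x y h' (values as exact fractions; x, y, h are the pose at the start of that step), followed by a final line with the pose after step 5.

n=0: pose=(-6,-3,S); sL=60/89, sR=12/17; mL=558/1513, mR=-30/89; mL+mR=48/1513 → advance +1; mR−mL=-12/17 → turn -1·90°
n=1: pose=(-6,-4,W); sL=120/197, sR=120/101; mL=17580/19897, mR=-60/197; mL+mR=11520/19897 → advance +1; mR−mL=-120/101 → turn -1·90°
n=2: pose=(-7,-4,N); sL=15/13, sR=15/13; mL=15/26, mR=-15/26; mL+mR=0 → advance +0; mR−mL=-15/13 → turn -1·90°
n=3: pose=(-7,-4,E); sL=15/13, sR=3/5; mL=3/130, mR=-15/26; mL+mR=-36/65 → advance -1; mR−mL=-3/5 → turn -1·90°
n=4: pose=(-8,-4,S); sL=120/197, sR=24/41; mL=2268/8077, mR=-60/197; mL+mR=-192/8077 → advance -1; mR−mL=-24/41 → turn -1·90°
n=5: pose=(-8,-3,W); sL=60/89, sR=4/3; mL=266/267, mR=-30/89; mL+mR=176/267 → advance +1; mR−mL=-4/3 → turn -1·90°

0 60/89 12/17 558/1513 -30/89 -6 -3 S
1 120/197 120/101 17580/19897 -60/197 -6 -4 W
2 15/13 15/13 15/26 -15/26 -7 -4 N
3 15/13 3/5 3/130 -15/26 -7 -4 E
4 120/197 24/41 2268/8077 -60/197 -8 -4 S
5 60/89 4/3 266/267 -30/89 -8 -3 W
final -9 -3 N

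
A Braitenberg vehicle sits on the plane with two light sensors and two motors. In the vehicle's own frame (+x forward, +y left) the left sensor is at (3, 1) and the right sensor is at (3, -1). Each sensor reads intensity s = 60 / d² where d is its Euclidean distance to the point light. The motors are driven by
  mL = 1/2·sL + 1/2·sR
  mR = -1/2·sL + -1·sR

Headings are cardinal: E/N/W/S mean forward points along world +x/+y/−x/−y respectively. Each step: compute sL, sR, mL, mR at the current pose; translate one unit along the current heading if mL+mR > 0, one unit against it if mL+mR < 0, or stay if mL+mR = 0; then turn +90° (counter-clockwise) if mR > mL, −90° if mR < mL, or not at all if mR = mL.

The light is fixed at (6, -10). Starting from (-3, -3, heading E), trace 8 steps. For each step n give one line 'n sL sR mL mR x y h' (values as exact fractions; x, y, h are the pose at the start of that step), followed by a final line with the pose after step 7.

0 3/5 5/6 43/60 -17/15 -3 -3 E
1 60/97 60/137 7020/13289 -9930/13289 -4 -3 S
2 30/109 6/25 702/2725 -1029/2725 -4 -2 W
3 60/221 12/37 2436/8177 -3762/8177 -3 -2 N
4 3/5 5/6 43/60 -17/15 -3 -3 E
5 60/97 60/137 7020/13289 -9930/13289 -4 -3 S
6 30/109 6/25 702/2725 -1029/2725 -4 -2 W
7 60/221 12/37 2436/8177 -3762/8177 -3 -2 N
final -3 -3 E

n=0: pose=(-3,-3,E); sL=3/5, sR=5/6; mL=43/60, mR=-17/15; mL+mR=-5/12 → advance -1; mR−mL=-37/20 → turn -1·90°
n=1: pose=(-4,-3,S); sL=60/97, sR=60/137; mL=7020/13289, mR=-9930/13289; mL+mR=-30/137 → advance -1; mR−mL=-16950/13289 → turn -1·90°
n=2: pose=(-4,-2,W); sL=30/109, sR=6/25; mL=702/2725, mR=-1029/2725; mL+mR=-3/25 → advance -1; mR−mL=-1731/2725 → turn -1·90°
n=3: pose=(-3,-2,N); sL=60/221, sR=12/37; mL=2436/8177, mR=-3762/8177; mL+mR=-6/37 → advance -1; mR−mL=-6198/8177 → turn -1·90°
n=4: pose=(-3,-3,E); sL=3/5, sR=5/6; mL=43/60, mR=-17/15; mL+mR=-5/12 → advance -1; mR−mL=-37/20 → turn -1·90°
n=5: pose=(-4,-3,S); sL=60/97, sR=60/137; mL=7020/13289, mR=-9930/13289; mL+mR=-30/137 → advance -1; mR−mL=-16950/13289 → turn -1·90°
n=6: pose=(-4,-2,W); sL=30/109, sR=6/25; mL=702/2725, mR=-1029/2725; mL+mR=-3/25 → advance -1; mR−mL=-1731/2725 → turn -1·90°
n=7: pose=(-3,-2,N); sL=60/221, sR=12/37; mL=2436/8177, mR=-3762/8177; mL+mR=-6/37 → advance -1; mR−mL=-6198/8177 → turn -1·90°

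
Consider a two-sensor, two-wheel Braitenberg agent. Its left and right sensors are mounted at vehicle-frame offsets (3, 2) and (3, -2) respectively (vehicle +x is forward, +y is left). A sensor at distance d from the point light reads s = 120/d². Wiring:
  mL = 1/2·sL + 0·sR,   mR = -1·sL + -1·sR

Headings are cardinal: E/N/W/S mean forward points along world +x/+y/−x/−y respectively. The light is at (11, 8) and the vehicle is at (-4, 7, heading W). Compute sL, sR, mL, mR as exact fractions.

left sensor world pos  = (-7, 5); dL² = 333
right sensor world pos = (-7, 9); dR² = 325
sL = 120/333 = 40/111
sR = 120/325 = 24/65
mL = 1/2·sL + 0·sR = 20/111
mR = -1·sL + -1·sR = -5264/7215

40/111 24/65 20/111 -5264/7215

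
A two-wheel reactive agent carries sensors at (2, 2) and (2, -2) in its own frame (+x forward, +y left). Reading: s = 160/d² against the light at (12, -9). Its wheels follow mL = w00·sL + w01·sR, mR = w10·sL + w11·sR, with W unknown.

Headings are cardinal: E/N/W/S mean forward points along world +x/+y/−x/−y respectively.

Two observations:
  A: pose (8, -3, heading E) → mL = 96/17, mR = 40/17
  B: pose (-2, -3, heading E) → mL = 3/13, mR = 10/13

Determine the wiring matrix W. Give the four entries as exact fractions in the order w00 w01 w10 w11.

-1 1 1 0

obs A: pose=(8,-3,E) → sL=40/17, sR=8, mL=96/17, mR=40/17
obs B: pose=(-2,-3,E) → sL=10/13, sR=1, mL=3/13, mR=10/13
sensor matrix S = [[40/17, 8], [10/13, 1]]; det S = -840/221
solve [mL_A; mL_B] = S·[w00; w01] and [mR_A; mR_B] = S·[w10; w11]:
  w00 = -1, w01 = 1, w10 = 1, w11 = 0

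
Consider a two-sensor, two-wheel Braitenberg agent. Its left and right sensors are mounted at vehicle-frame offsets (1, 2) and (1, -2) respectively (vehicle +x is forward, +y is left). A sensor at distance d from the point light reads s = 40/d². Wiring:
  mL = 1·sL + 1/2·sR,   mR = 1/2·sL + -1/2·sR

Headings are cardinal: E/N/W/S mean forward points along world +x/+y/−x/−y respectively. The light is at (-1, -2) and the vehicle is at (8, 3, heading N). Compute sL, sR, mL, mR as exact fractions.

8/17 40/157 1596/2669 288/2669

left sensor world pos  = (6, 4); dL² = 85
right sensor world pos = (10, 4); dR² = 157
sL = 40/85 = 8/17
sR = 40/157 = 40/157
mL = 1·sL + 1/2·sR = 1596/2669
mR = 1/2·sL + -1/2·sR = 288/2669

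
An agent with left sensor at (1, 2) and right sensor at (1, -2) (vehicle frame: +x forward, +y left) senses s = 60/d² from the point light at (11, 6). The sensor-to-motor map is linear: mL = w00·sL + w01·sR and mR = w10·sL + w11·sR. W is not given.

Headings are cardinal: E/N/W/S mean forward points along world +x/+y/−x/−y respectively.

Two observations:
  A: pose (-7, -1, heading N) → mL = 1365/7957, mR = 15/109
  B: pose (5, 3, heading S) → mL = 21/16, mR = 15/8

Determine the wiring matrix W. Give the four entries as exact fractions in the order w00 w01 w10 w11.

1/2 1/2 1 0

obs A: pose=(-7,-1,N) → sL=15/109, sR=15/73, mL=1365/7957, mR=15/109
obs B: pose=(5,3,S) → sL=15/8, sR=3/4, mL=21/16, mR=15/8
sensor matrix S = [[15/109, 15/73], [15/8, 3/4]]; det S = -17955/63656
solve [mL_A; mL_B] = S·[w00; w01] and [mR_A; mR_B] = S·[w10; w11]:
  w00 = 1/2, w01 = 1/2, w10 = 1, w11 = 0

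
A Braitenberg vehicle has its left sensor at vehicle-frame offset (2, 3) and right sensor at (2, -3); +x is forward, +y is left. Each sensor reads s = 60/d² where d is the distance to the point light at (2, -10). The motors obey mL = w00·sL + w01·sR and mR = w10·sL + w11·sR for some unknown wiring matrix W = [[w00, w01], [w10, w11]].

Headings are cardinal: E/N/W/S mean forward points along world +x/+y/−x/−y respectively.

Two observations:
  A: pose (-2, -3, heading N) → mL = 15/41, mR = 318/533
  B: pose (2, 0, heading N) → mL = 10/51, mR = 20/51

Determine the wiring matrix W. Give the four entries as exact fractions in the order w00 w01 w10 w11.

obs A: pose=(-2,-3,N) → sL=6/13, sR=30/41, mL=15/41, mR=318/533
obs B: pose=(2,0,N) → sL=20/51, sR=20/51, mL=10/51, mR=20/51
sensor matrix S = [[6/13, 30/41], [20/51, 20/51]]; det S = -960/9061
solve [mL_A; mL_B] = S·[w00; w01] and [mR_A; mR_B] = S·[w10; w11]:
  w00 = 0, w01 = 1/2, w10 = 1/2, w11 = 1/2

0 1/2 1/2 1/2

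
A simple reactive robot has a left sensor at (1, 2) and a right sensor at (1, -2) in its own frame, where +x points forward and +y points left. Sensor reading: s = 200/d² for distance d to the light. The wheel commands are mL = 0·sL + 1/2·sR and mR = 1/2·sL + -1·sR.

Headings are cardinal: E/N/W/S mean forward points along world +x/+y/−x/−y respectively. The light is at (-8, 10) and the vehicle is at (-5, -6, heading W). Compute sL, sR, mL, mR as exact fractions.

25/41 1 1/2 -57/82

left sensor world pos  = (-6, -8); dL² = 328
right sensor world pos = (-6, -4); dR² = 200
sL = 200/328 = 25/41
sR = 200/200 = 1
mL = 0·sL + 1/2·sR = 1/2
mR = 1/2·sL + -1·sR = -57/82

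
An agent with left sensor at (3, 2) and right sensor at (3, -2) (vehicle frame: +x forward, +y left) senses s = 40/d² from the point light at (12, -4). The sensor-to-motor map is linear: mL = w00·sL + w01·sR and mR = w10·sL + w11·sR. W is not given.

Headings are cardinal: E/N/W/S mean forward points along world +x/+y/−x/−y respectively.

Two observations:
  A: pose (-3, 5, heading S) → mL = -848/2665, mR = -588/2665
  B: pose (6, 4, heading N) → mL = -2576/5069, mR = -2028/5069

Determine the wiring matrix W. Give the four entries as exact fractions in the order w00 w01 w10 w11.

obs A: pose=(-3,5,S) → sL=8/41, sR=8/65, mL=-848/2665, mR=-588/2665
obs B: pose=(6,4,N) → sL=8/37, sR=40/137, mL=-2576/5069, mR=-2028/5069
sensor matrix S = [[8/41, 8/65], [8/37, 40/137]]; det S = 410112/13508885
solve [mL_A; mL_B] = S·[w00; w01] and [mR_A; mR_B] = S·[w10; w11]:
  w00 = -1, w01 = -1, w10 = -1/2, w11 = -1

-1 -1 -1/2 -1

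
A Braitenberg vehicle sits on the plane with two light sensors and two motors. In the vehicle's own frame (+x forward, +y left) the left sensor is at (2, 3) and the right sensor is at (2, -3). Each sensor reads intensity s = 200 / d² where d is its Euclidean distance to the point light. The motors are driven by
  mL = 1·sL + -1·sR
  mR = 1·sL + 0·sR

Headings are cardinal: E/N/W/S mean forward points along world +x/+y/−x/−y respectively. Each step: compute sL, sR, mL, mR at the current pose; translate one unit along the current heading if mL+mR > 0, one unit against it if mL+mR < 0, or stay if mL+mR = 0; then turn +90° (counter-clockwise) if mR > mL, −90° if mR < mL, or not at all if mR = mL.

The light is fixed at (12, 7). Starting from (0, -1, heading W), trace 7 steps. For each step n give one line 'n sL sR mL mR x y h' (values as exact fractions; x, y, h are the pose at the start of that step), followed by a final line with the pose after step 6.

n=0: pose=(0,-1,W); sL=200/317, sR=200/221; mL=-19200/70057, mR=200/317; mL+mR=25000/70057 → advance +1; mR−mL=200/221 → turn +1·90°
n=1: pose=(-1,-1,S); sL=1, sR=50/89; mL=39/89, mR=1; mL+mR=128/89 → advance +1; mR−mL=50/89 → turn +1·90°
n=2: pose=(-1,-2,E); sL=200/157, sR=40/53; mL=4320/8321, mR=200/157; mL+mR=14920/8321 → advance +1; mR−mL=40/53 → turn +1·90°
n=3: pose=(0,-2,N); sL=100/137, sR=20/13; mL=-1440/1781, mR=100/137; mL+mR=-140/1781 → advance -1; mR−mL=20/13 → turn +1·90°
n=4: pose=(0,-3,W); sL=40/73, sR=40/49; mL=-960/3577, mR=40/73; mL+mR=1000/3577 → advance +1; mR−mL=40/49 → turn +1·90°
n=5: pose=(-1,-3,S); sL=50/61, sR=1/2; mL=39/122, mR=50/61; mL+mR=139/122 → advance +1; mR−mL=1/2 → turn +1·90°
n=6: pose=(-1,-4,E); sL=40/37, sR=200/317; mL=5280/11729, mR=40/37; mL+mR=17960/11729 → advance +1; mR−mL=200/317 → turn +1·90°

0 200/317 200/221 -19200/70057 200/317 0 -1 W
1 1 50/89 39/89 1 -1 -1 S
2 200/157 40/53 4320/8321 200/157 -1 -2 E
3 100/137 20/13 -1440/1781 100/137 0 -2 N
4 40/73 40/49 -960/3577 40/73 0 -3 W
5 50/61 1/2 39/122 50/61 -1 -3 S
6 40/37 200/317 5280/11729 40/37 -1 -4 E
final 0 -4 N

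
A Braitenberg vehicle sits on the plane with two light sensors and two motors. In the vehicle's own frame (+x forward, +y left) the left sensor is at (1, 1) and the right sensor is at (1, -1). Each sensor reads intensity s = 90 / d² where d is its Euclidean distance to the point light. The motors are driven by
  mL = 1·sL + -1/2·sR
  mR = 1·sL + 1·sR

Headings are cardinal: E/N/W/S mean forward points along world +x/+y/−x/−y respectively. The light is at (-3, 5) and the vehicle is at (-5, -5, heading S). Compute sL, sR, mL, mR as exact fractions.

left sensor world pos  = (-4, -6); dL² = 122
right sensor world pos = (-6, -6); dR² = 130
sL = 90/122 = 45/61
sR = 90/130 = 9/13
mL = 1·sL + -1/2·sR = 621/1586
mR = 1·sL + 1·sR = 1134/793

45/61 9/13 621/1586 1134/793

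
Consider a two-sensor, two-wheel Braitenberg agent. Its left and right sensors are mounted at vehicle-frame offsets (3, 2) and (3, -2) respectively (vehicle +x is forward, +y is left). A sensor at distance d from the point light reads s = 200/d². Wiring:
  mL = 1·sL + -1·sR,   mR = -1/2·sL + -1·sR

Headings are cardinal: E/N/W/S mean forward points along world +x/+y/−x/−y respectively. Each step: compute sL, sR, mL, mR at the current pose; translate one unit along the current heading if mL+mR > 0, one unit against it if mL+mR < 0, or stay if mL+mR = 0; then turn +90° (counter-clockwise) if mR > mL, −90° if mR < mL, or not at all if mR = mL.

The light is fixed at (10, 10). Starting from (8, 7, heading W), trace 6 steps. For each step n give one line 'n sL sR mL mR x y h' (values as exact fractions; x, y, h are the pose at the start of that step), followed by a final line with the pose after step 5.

0 4 100/13 -48/13 -126/13 8 7 W
1 200/9 200 -1600/9 -1900/9 9 7 N
2 25 5 20 -35/2 9 6 E
3 200/53 200/53 0 -300/53 10 6 S
4 100/17 20 -240/17 -390/17 10 7 W
5 200 200/9 1600/9 -1100/9 11 7 N
final 11 8 E

n=0: pose=(8,7,W); sL=4, sR=100/13; mL=-48/13, mR=-126/13; mL+mR=-174/13 → advance -1; mR−mL=-6 → turn -1·90°
n=1: pose=(9,7,N); sL=200/9, sR=200; mL=-1600/9, mR=-1900/9; mL+mR=-3500/9 → advance -1; mR−mL=-100/3 → turn -1·90°
n=2: pose=(9,6,E); sL=25, sR=5; mL=20, mR=-35/2; mL+mR=5/2 → advance +1; mR−mL=-75/2 → turn -1·90°
n=3: pose=(10,6,S); sL=200/53, sR=200/53; mL=0, mR=-300/53; mL+mR=-300/53 → advance -1; mR−mL=-300/53 → turn -1·90°
n=4: pose=(10,7,W); sL=100/17, sR=20; mL=-240/17, mR=-390/17; mL+mR=-630/17 → advance -1; mR−mL=-150/17 → turn -1·90°
n=5: pose=(11,7,N); sL=200, sR=200/9; mL=1600/9, mR=-1100/9; mL+mR=500/9 → advance +1; mR−mL=-300 → turn -1·90°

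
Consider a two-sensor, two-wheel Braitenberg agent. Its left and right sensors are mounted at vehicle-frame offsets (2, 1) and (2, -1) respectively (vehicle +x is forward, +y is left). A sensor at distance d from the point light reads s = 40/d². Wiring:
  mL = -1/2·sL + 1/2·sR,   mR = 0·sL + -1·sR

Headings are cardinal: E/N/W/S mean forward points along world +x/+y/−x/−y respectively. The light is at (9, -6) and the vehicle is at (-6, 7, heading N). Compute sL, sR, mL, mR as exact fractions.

left sensor world pos  = (-7, 9); dL² = 481
right sensor world pos = (-5, 9); dR² = 421
sL = 40/481 = 40/481
sR = 40/421 = 40/421
mL = -1/2·sL + 1/2·sR = 1200/202501
mR = 0·sL + -1·sR = -40/421

40/481 40/421 1200/202501 -40/421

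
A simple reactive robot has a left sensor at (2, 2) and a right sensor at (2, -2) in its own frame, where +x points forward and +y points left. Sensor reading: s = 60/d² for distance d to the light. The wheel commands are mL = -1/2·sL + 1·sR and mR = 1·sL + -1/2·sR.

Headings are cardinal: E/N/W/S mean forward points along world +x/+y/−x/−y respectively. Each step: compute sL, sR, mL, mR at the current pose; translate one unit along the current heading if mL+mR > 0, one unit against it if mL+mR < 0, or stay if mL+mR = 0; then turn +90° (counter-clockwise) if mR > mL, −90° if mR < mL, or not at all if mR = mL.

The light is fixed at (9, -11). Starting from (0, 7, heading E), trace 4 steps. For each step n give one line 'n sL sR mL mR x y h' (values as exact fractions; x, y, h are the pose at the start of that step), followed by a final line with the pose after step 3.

n=0: pose=(0,7,E); sL=60/449, sR=12/61; mL=3558/27389, mR=966/27389; mL+mR=4524/27389 → advance +1; mR−mL=-2592/27389 → turn -1·90°
n=1: pose=(1,7,S); sL=15/73, sR=15/89; mL=855/12994, mR=1575/12994; mL+mR=1215/6497 → advance +1; mR−mL=360/6497 → turn +1·90°
n=2: pose=(1,6,E); sL=60/397, sR=20/87; mL=5330/34539, mR=1250/34539; mL+mR=6580/34539 → advance +1; mR−mL=-1360/11513 → turn -1·90°
n=3: pose=(2,6,S); sL=6/25, sR=10/51; mL=97/1275, mR=181/1275; mL+mR=278/1275 → advance +1; mR−mL=28/425 → turn +1·90°

0 60/449 12/61 3558/27389 966/27389 0 7 E
1 15/73 15/89 855/12994 1575/12994 1 7 S
2 60/397 20/87 5330/34539 1250/34539 1 6 E
3 6/25 10/51 97/1275 181/1275 2 6 S
final 2 5 E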